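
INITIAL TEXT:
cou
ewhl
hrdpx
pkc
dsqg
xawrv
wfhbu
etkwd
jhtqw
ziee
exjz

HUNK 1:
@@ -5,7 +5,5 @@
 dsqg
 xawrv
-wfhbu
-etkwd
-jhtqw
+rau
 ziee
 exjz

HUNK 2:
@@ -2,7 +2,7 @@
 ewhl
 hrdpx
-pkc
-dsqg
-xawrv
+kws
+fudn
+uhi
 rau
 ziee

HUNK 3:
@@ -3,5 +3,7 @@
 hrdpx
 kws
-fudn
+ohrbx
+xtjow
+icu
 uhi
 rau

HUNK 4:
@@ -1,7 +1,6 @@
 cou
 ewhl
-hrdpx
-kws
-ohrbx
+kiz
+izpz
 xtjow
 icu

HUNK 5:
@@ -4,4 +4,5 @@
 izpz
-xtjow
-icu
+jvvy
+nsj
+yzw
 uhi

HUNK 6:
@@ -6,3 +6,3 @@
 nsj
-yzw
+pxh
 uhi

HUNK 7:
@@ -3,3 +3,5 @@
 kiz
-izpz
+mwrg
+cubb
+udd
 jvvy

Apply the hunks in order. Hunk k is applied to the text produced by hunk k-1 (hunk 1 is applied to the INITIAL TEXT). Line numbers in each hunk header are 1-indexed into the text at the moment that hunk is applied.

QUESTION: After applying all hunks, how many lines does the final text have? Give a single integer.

Answer: 13

Derivation:
Hunk 1: at line 5 remove [wfhbu,etkwd,jhtqw] add [rau] -> 9 lines: cou ewhl hrdpx pkc dsqg xawrv rau ziee exjz
Hunk 2: at line 2 remove [pkc,dsqg,xawrv] add [kws,fudn,uhi] -> 9 lines: cou ewhl hrdpx kws fudn uhi rau ziee exjz
Hunk 3: at line 3 remove [fudn] add [ohrbx,xtjow,icu] -> 11 lines: cou ewhl hrdpx kws ohrbx xtjow icu uhi rau ziee exjz
Hunk 4: at line 1 remove [hrdpx,kws,ohrbx] add [kiz,izpz] -> 10 lines: cou ewhl kiz izpz xtjow icu uhi rau ziee exjz
Hunk 5: at line 4 remove [xtjow,icu] add [jvvy,nsj,yzw] -> 11 lines: cou ewhl kiz izpz jvvy nsj yzw uhi rau ziee exjz
Hunk 6: at line 6 remove [yzw] add [pxh] -> 11 lines: cou ewhl kiz izpz jvvy nsj pxh uhi rau ziee exjz
Hunk 7: at line 3 remove [izpz] add [mwrg,cubb,udd] -> 13 lines: cou ewhl kiz mwrg cubb udd jvvy nsj pxh uhi rau ziee exjz
Final line count: 13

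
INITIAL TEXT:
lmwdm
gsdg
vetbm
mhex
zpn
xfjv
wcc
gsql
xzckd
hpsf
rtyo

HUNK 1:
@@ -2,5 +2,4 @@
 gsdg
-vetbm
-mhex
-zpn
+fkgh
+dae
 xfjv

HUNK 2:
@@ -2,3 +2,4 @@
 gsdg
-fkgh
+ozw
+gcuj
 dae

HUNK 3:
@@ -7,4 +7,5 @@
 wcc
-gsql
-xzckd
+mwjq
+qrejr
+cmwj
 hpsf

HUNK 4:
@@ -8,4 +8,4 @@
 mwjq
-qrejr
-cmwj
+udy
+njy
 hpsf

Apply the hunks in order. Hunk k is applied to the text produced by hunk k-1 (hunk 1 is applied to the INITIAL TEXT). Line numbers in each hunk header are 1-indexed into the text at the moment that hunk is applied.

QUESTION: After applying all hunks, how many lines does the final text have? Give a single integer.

Answer: 12

Derivation:
Hunk 1: at line 2 remove [vetbm,mhex,zpn] add [fkgh,dae] -> 10 lines: lmwdm gsdg fkgh dae xfjv wcc gsql xzckd hpsf rtyo
Hunk 2: at line 2 remove [fkgh] add [ozw,gcuj] -> 11 lines: lmwdm gsdg ozw gcuj dae xfjv wcc gsql xzckd hpsf rtyo
Hunk 3: at line 7 remove [gsql,xzckd] add [mwjq,qrejr,cmwj] -> 12 lines: lmwdm gsdg ozw gcuj dae xfjv wcc mwjq qrejr cmwj hpsf rtyo
Hunk 4: at line 8 remove [qrejr,cmwj] add [udy,njy] -> 12 lines: lmwdm gsdg ozw gcuj dae xfjv wcc mwjq udy njy hpsf rtyo
Final line count: 12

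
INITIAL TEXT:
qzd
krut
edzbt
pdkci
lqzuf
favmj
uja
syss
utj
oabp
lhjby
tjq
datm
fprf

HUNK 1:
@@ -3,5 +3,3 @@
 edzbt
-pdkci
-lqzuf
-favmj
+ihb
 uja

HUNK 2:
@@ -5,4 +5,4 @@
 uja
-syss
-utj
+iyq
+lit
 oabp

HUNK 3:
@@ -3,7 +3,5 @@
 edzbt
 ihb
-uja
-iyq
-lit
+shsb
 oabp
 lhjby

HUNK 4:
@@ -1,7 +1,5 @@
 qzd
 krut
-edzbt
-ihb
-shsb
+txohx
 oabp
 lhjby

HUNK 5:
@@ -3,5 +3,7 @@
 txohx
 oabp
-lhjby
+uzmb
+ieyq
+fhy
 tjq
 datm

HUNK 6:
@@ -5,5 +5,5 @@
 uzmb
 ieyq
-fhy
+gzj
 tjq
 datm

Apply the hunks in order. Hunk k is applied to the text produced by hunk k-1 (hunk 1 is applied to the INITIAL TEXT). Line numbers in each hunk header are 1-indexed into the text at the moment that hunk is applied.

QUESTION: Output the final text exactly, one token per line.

Hunk 1: at line 3 remove [pdkci,lqzuf,favmj] add [ihb] -> 12 lines: qzd krut edzbt ihb uja syss utj oabp lhjby tjq datm fprf
Hunk 2: at line 5 remove [syss,utj] add [iyq,lit] -> 12 lines: qzd krut edzbt ihb uja iyq lit oabp lhjby tjq datm fprf
Hunk 3: at line 3 remove [uja,iyq,lit] add [shsb] -> 10 lines: qzd krut edzbt ihb shsb oabp lhjby tjq datm fprf
Hunk 4: at line 1 remove [edzbt,ihb,shsb] add [txohx] -> 8 lines: qzd krut txohx oabp lhjby tjq datm fprf
Hunk 5: at line 3 remove [lhjby] add [uzmb,ieyq,fhy] -> 10 lines: qzd krut txohx oabp uzmb ieyq fhy tjq datm fprf
Hunk 6: at line 5 remove [fhy] add [gzj] -> 10 lines: qzd krut txohx oabp uzmb ieyq gzj tjq datm fprf

Answer: qzd
krut
txohx
oabp
uzmb
ieyq
gzj
tjq
datm
fprf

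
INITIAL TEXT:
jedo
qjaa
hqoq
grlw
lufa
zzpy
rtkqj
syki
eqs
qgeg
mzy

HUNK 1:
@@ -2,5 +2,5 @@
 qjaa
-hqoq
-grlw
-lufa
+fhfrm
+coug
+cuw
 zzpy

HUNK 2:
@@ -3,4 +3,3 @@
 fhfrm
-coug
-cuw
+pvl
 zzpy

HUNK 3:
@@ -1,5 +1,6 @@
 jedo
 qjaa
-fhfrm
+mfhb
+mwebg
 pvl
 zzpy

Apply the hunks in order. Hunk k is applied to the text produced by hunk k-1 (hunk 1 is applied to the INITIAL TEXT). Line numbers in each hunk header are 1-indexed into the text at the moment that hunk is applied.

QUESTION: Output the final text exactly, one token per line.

Hunk 1: at line 2 remove [hqoq,grlw,lufa] add [fhfrm,coug,cuw] -> 11 lines: jedo qjaa fhfrm coug cuw zzpy rtkqj syki eqs qgeg mzy
Hunk 2: at line 3 remove [coug,cuw] add [pvl] -> 10 lines: jedo qjaa fhfrm pvl zzpy rtkqj syki eqs qgeg mzy
Hunk 3: at line 1 remove [fhfrm] add [mfhb,mwebg] -> 11 lines: jedo qjaa mfhb mwebg pvl zzpy rtkqj syki eqs qgeg mzy

Answer: jedo
qjaa
mfhb
mwebg
pvl
zzpy
rtkqj
syki
eqs
qgeg
mzy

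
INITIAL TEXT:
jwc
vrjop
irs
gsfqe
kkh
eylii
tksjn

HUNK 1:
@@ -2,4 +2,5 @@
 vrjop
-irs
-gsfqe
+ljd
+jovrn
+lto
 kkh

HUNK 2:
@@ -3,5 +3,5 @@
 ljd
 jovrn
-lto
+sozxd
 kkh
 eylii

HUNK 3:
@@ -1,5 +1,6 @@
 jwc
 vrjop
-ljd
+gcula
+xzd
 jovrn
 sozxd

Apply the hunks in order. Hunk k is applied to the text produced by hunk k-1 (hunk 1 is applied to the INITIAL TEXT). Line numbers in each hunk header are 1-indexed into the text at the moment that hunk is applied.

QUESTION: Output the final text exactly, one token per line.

Answer: jwc
vrjop
gcula
xzd
jovrn
sozxd
kkh
eylii
tksjn

Derivation:
Hunk 1: at line 2 remove [irs,gsfqe] add [ljd,jovrn,lto] -> 8 lines: jwc vrjop ljd jovrn lto kkh eylii tksjn
Hunk 2: at line 3 remove [lto] add [sozxd] -> 8 lines: jwc vrjop ljd jovrn sozxd kkh eylii tksjn
Hunk 3: at line 1 remove [ljd] add [gcula,xzd] -> 9 lines: jwc vrjop gcula xzd jovrn sozxd kkh eylii tksjn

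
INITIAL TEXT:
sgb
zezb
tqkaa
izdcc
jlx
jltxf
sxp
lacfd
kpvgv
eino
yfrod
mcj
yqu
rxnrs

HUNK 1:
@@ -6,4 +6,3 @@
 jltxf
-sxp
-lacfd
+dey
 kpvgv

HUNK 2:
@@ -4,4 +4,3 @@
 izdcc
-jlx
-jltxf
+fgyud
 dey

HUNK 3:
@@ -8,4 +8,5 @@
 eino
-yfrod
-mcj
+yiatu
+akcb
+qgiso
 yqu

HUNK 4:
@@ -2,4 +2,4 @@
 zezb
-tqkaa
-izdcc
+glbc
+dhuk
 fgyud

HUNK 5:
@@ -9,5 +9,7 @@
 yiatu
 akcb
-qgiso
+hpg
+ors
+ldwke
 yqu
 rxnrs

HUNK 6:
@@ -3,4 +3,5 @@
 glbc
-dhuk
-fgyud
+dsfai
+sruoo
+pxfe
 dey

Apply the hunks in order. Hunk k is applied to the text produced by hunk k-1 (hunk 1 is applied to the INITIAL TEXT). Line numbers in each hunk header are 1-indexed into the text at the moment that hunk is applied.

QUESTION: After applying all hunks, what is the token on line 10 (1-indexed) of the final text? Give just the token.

Answer: yiatu

Derivation:
Hunk 1: at line 6 remove [sxp,lacfd] add [dey] -> 13 lines: sgb zezb tqkaa izdcc jlx jltxf dey kpvgv eino yfrod mcj yqu rxnrs
Hunk 2: at line 4 remove [jlx,jltxf] add [fgyud] -> 12 lines: sgb zezb tqkaa izdcc fgyud dey kpvgv eino yfrod mcj yqu rxnrs
Hunk 3: at line 8 remove [yfrod,mcj] add [yiatu,akcb,qgiso] -> 13 lines: sgb zezb tqkaa izdcc fgyud dey kpvgv eino yiatu akcb qgiso yqu rxnrs
Hunk 4: at line 2 remove [tqkaa,izdcc] add [glbc,dhuk] -> 13 lines: sgb zezb glbc dhuk fgyud dey kpvgv eino yiatu akcb qgiso yqu rxnrs
Hunk 5: at line 9 remove [qgiso] add [hpg,ors,ldwke] -> 15 lines: sgb zezb glbc dhuk fgyud dey kpvgv eino yiatu akcb hpg ors ldwke yqu rxnrs
Hunk 6: at line 3 remove [dhuk,fgyud] add [dsfai,sruoo,pxfe] -> 16 lines: sgb zezb glbc dsfai sruoo pxfe dey kpvgv eino yiatu akcb hpg ors ldwke yqu rxnrs
Final line 10: yiatu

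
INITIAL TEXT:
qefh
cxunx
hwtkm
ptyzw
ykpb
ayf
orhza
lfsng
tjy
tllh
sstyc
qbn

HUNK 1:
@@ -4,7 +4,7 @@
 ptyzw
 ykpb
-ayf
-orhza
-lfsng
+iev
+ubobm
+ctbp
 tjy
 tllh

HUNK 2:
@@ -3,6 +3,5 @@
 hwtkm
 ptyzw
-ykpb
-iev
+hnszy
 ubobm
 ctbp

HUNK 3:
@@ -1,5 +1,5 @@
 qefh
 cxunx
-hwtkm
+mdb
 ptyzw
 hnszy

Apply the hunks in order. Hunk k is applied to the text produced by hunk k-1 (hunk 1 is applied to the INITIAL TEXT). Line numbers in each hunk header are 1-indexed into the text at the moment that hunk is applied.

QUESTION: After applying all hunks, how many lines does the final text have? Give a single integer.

Answer: 11

Derivation:
Hunk 1: at line 4 remove [ayf,orhza,lfsng] add [iev,ubobm,ctbp] -> 12 lines: qefh cxunx hwtkm ptyzw ykpb iev ubobm ctbp tjy tllh sstyc qbn
Hunk 2: at line 3 remove [ykpb,iev] add [hnszy] -> 11 lines: qefh cxunx hwtkm ptyzw hnszy ubobm ctbp tjy tllh sstyc qbn
Hunk 3: at line 1 remove [hwtkm] add [mdb] -> 11 lines: qefh cxunx mdb ptyzw hnszy ubobm ctbp tjy tllh sstyc qbn
Final line count: 11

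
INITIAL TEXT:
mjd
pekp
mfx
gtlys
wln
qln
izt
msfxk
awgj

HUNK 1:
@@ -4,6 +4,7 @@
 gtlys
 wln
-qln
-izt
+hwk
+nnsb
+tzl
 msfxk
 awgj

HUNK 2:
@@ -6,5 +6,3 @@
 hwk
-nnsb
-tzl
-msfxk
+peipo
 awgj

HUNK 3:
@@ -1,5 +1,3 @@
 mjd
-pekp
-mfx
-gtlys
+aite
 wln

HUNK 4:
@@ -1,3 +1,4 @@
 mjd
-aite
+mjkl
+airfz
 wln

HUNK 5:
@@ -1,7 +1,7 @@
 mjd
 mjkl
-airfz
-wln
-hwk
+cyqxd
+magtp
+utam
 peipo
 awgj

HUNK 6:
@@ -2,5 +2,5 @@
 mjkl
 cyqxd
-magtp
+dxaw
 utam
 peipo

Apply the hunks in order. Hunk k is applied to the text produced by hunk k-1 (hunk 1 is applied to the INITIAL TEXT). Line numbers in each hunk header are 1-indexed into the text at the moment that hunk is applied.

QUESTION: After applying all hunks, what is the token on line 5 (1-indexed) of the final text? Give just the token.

Answer: utam

Derivation:
Hunk 1: at line 4 remove [qln,izt] add [hwk,nnsb,tzl] -> 10 lines: mjd pekp mfx gtlys wln hwk nnsb tzl msfxk awgj
Hunk 2: at line 6 remove [nnsb,tzl,msfxk] add [peipo] -> 8 lines: mjd pekp mfx gtlys wln hwk peipo awgj
Hunk 3: at line 1 remove [pekp,mfx,gtlys] add [aite] -> 6 lines: mjd aite wln hwk peipo awgj
Hunk 4: at line 1 remove [aite] add [mjkl,airfz] -> 7 lines: mjd mjkl airfz wln hwk peipo awgj
Hunk 5: at line 1 remove [airfz,wln,hwk] add [cyqxd,magtp,utam] -> 7 lines: mjd mjkl cyqxd magtp utam peipo awgj
Hunk 6: at line 2 remove [magtp] add [dxaw] -> 7 lines: mjd mjkl cyqxd dxaw utam peipo awgj
Final line 5: utam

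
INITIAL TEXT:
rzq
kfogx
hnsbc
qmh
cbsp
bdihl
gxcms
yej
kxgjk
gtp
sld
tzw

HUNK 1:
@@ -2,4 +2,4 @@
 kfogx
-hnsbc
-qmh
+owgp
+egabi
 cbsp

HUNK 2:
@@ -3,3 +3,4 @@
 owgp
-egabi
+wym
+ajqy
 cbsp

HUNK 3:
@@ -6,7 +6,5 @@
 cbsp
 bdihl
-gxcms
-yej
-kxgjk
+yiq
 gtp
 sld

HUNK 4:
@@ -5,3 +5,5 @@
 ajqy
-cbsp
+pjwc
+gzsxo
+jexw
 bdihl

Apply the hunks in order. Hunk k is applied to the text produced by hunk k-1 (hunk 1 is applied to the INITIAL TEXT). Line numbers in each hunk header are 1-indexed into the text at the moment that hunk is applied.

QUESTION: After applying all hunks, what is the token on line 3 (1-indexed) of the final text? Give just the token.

Hunk 1: at line 2 remove [hnsbc,qmh] add [owgp,egabi] -> 12 lines: rzq kfogx owgp egabi cbsp bdihl gxcms yej kxgjk gtp sld tzw
Hunk 2: at line 3 remove [egabi] add [wym,ajqy] -> 13 lines: rzq kfogx owgp wym ajqy cbsp bdihl gxcms yej kxgjk gtp sld tzw
Hunk 3: at line 6 remove [gxcms,yej,kxgjk] add [yiq] -> 11 lines: rzq kfogx owgp wym ajqy cbsp bdihl yiq gtp sld tzw
Hunk 4: at line 5 remove [cbsp] add [pjwc,gzsxo,jexw] -> 13 lines: rzq kfogx owgp wym ajqy pjwc gzsxo jexw bdihl yiq gtp sld tzw
Final line 3: owgp

Answer: owgp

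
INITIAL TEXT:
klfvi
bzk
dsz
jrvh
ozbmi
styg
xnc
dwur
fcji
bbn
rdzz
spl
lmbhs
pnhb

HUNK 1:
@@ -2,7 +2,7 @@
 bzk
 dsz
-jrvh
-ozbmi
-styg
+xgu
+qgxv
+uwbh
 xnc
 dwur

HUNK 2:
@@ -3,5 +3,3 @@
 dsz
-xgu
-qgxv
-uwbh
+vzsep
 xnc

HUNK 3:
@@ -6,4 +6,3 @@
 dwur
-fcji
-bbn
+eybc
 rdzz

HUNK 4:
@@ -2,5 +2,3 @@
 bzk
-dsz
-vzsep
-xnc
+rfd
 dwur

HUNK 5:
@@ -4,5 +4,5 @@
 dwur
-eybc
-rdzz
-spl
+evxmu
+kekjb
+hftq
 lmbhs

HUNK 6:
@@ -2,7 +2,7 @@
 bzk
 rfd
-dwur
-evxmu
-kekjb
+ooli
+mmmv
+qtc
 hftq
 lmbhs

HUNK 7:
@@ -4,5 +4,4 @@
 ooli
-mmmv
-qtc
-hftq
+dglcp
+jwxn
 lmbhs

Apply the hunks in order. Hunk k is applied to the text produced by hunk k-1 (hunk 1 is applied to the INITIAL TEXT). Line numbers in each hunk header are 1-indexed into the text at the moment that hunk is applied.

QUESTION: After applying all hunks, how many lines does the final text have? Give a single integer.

Answer: 8

Derivation:
Hunk 1: at line 2 remove [jrvh,ozbmi,styg] add [xgu,qgxv,uwbh] -> 14 lines: klfvi bzk dsz xgu qgxv uwbh xnc dwur fcji bbn rdzz spl lmbhs pnhb
Hunk 2: at line 3 remove [xgu,qgxv,uwbh] add [vzsep] -> 12 lines: klfvi bzk dsz vzsep xnc dwur fcji bbn rdzz spl lmbhs pnhb
Hunk 3: at line 6 remove [fcji,bbn] add [eybc] -> 11 lines: klfvi bzk dsz vzsep xnc dwur eybc rdzz spl lmbhs pnhb
Hunk 4: at line 2 remove [dsz,vzsep,xnc] add [rfd] -> 9 lines: klfvi bzk rfd dwur eybc rdzz spl lmbhs pnhb
Hunk 5: at line 4 remove [eybc,rdzz,spl] add [evxmu,kekjb,hftq] -> 9 lines: klfvi bzk rfd dwur evxmu kekjb hftq lmbhs pnhb
Hunk 6: at line 2 remove [dwur,evxmu,kekjb] add [ooli,mmmv,qtc] -> 9 lines: klfvi bzk rfd ooli mmmv qtc hftq lmbhs pnhb
Hunk 7: at line 4 remove [mmmv,qtc,hftq] add [dglcp,jwxn] -> 8 lines: klfvi bzk rfd ooli dglcp jwxn lmbhs pnhb
Final line count: 8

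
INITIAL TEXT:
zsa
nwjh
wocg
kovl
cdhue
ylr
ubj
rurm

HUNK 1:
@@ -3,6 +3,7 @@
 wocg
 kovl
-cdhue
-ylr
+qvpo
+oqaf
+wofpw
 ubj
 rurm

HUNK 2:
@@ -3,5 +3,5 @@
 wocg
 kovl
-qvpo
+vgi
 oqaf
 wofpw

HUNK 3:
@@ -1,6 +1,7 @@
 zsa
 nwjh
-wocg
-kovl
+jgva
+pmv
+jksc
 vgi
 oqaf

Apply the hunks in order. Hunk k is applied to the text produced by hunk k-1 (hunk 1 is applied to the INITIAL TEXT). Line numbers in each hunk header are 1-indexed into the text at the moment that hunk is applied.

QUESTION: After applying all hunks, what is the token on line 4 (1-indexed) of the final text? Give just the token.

Answer: pmv

Derivation:
Hunk 1: at line 3 remove [cdhue,ylr] add [qvpo,oqaf,wofpw] -> 9 lines: zsa nwjh wocg kovl qvpo oqaf wofpw ubj rurm
Hunk 2: at line 3 remove [qvpo] add [vgi] -> 9 lines: zsa nwjh wocg kovl vgi oqaf wofpw ubj rurm
Hunk 3: at line 1 remove [wocg,kovl] add [jgva,pmv,jksc] -> 10 lines: zsa nwjh jgva pmv jksc vgi oqaf wofpw ubj rurm
Final line 4: pmv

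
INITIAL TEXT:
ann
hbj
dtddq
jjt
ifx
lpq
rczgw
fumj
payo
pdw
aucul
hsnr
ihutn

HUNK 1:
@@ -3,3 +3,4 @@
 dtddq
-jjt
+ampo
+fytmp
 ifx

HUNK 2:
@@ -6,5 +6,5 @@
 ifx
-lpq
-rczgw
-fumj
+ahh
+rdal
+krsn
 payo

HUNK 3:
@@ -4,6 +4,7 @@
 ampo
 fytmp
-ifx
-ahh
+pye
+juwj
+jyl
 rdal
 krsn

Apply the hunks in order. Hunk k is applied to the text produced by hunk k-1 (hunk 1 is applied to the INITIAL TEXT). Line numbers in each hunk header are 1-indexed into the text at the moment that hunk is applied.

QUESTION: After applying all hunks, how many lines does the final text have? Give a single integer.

Answer: 15

Derivation:
Hunk 1: at line 3 remove [jjt] add [ampo,fytmp] -> 14 lines: ann hbj dtddq ampo fytmp ifx lpq rczgw fumj payo pdw aucul hsnr ihutn
Hunk 2: at line 6 remove [lpq,rczgw,fumj] add [ahh,rdal,krsn] -> 14 lines: ann hbj dtddq ampo fytmp ifx ahh rdal krsn payo pdw aucul hsnr ihutn
Hunk 3: at line 4 remove [ifx,ahh] add [pye,juwj,jyl] -> 15 lines: ann hbj dtddq ampo fytmp pye juwj jyl rdal krsn payo pdw aucul hsnr ihutn
Final line count: 15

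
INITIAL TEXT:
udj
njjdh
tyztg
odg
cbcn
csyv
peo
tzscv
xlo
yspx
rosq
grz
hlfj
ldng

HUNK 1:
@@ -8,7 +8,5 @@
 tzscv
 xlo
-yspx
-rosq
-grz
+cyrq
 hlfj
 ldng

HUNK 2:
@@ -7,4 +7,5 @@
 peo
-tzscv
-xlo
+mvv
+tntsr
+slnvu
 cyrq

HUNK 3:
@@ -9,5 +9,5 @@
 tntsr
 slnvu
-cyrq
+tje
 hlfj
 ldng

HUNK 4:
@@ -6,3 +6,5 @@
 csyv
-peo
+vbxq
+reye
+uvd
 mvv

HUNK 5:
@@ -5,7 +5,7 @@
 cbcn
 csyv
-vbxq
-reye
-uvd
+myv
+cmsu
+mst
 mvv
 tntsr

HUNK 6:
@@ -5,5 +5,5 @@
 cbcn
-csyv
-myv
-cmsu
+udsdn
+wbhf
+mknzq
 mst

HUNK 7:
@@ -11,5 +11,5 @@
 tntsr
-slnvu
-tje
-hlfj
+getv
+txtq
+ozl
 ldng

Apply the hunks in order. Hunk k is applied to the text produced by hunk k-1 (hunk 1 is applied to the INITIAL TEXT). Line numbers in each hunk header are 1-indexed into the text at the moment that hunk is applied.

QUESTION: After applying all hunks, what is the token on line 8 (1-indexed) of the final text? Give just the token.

Hunk 1: at line 8 remove [yspx,rosq,grz] add [cyrq] -> 12 lines: udj njjdh tyztg odg cbcn csyv peo tzscv xlo cyrq hlfj ldng
Hunk 2: at line 7 remove [tzscv,xlo] add [mvv,tntsr,slnvu] -> 13 lines: udj njjdh tyztg odg cbcn csyv peo mvv tntsr slnvu cyrq hlfj ldng
Hunk 3: at line 9 remove [cyrq] add [tje] -> 13 lines: udj njjdh tyztg odg cbcn csyv peo mvv tntsr slnvu tje hlfj ldng
Hunk 4: at line 6 remove [peo] add [vbxq,reye,uvd] -> 15 lines: udj njjdh tyztg odg cbcn csyv vbxq reye uvd mvv tntsr slnvu tje hlfj ldng
Hunk 5: at line 5 remove [vbxq,reye,uvd] add [myv,cmsu,mst] -> 15 lines: udj njjdh tyztg odg cbcn csyv myv cmsu mst mvv tntsr slnvu tje hlfj ldng
Hunk 6: at line 5 remove [csyv,myv,cmsu] add [udsdn,wbhf,mknzq] -> 15 lines: udj njjdh tyztg odg cbcn udsdn wbhf mknzq mst mvv tntsr slnvu tje hlfj ldng
Hunk 7: at line 11 remove [slnvu,tje,hlfj] add [getv,txtq,ozl] -> 15 lines: udj njjdh tyztg odg cbcn udsdn wbhf mknzq mst mvv tntsr getv txtq ozl ldng
Final line 8: mknzq

Answer: mknzq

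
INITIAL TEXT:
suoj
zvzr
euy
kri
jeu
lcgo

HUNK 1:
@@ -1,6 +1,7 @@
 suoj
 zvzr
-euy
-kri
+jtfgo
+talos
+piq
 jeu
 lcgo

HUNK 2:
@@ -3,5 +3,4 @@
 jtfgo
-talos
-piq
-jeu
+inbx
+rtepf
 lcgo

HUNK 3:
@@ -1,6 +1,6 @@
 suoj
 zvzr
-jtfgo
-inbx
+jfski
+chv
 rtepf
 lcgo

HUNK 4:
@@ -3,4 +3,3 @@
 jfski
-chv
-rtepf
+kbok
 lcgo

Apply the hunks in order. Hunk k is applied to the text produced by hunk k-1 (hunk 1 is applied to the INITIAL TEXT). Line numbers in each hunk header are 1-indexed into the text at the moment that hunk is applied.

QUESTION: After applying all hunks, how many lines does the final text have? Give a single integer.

Hunk 1: at line 1 remove [euy,kri] add [jtfgo,talos,piq] -> 7 lines: suoj zvzr jtfgo talos piq jeu lcgo
Hunk 2: at line 3 remove [talos,piq,jeu] add [inbx,rtepf] -> 6 lines: suoj zvzr jtfgo inbx rtepf lcgo
Hunk 3: at line 1 remove [jtfgo,inbx] add [jfski,chv] -> 6 lines: suoj zvzr jfski chv rtepf lcgo
Hunk 4: at line 3 remove [chv,rtepf] add [kbok] -> 5 lines: suoj zvzr jfski kbok lcgo
Final line count: 5

Answer: 5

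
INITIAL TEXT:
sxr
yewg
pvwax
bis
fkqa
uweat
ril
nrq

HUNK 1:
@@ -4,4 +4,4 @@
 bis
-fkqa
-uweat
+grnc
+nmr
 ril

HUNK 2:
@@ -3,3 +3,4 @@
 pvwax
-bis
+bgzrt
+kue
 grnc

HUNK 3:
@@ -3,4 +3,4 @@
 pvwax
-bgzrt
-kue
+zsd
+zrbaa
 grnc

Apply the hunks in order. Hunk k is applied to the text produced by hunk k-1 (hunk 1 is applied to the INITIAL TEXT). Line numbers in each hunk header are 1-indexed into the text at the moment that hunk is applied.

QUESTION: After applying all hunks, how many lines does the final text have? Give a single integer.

Hunk 1: at line 4 remove [fkqa,uweat] add [grnc,nmr] -> 8 lines: sxr yewg pvwax bis grnc nmr ril nrq
Hunk 2: at line 3 remove [bis] add [bgzrt,kue] -> 9 lines: sxr yewg pvwax bgzrt kue grnc nmr ril nrq
Hunk 3: at line 3 remove [bgzrt,kue] add [zsd,zrbaa] -> 9 lines: sxr yewg pvwax zsd zrbaa grnc nmr ril nrq
Final line count: 9

Answer: 9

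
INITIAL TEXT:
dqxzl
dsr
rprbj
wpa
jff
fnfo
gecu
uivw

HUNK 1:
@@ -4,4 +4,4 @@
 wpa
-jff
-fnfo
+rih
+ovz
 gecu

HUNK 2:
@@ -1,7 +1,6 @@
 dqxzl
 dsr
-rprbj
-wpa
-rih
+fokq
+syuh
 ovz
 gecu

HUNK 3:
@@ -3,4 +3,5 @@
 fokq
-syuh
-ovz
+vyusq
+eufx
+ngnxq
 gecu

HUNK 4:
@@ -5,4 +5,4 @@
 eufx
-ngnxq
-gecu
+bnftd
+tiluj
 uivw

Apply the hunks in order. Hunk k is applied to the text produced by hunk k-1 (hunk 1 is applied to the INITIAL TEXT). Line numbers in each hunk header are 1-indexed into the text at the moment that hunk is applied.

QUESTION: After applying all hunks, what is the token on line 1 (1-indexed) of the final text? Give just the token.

Answer: dqxzl

Derivation:
Hunk 1: at line 4 remove [jff,fnfo] add [rih,ovz] -> 8 lines: dqxzl dsr rprbj wpa rih ovz gecu uivw
Hunk 2: at line 1 remove [rprbj,wpa,rih] add [fokq,syuh] -> 7 lines: dqxzl dsr fokq syuh ovz gecu uivw
Hunk 3: at line 3 remove [syuh,ovz] add [vyusq,eufx,ngnxq] -> 8 lines: dqxzl dsr fokq vyusq eufx ngnxq gecu uivw
Hunk 4: at line 5 remove [ngnxq,gecu] add [bnftd,tiluj] -> 8 lines: dqxzl dsr fokq vyusq eufx bnftd tiluj uivw
Final line 1: dqxzl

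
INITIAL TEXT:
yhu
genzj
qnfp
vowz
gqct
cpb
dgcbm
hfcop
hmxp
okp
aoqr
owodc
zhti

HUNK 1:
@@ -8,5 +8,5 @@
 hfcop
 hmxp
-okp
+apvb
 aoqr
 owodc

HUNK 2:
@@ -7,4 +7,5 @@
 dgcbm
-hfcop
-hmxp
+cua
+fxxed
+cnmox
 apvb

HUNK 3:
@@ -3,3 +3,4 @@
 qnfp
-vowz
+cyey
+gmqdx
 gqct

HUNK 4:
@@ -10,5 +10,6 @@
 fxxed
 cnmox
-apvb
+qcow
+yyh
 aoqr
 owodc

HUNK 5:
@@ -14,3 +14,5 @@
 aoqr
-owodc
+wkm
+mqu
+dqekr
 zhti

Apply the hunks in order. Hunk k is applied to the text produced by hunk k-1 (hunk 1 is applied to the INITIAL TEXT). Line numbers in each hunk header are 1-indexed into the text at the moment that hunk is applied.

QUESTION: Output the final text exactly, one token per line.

Hunk 1: at line 8 remove [okp] add [apvb] -> 13 lines: yhu genzj qnfp vowz gqct cpb dgcbm hfcop hmxp apvb aoqr owodc zhti
Hunk 2: at line 7 remove [hfcop,hmxp] add [cua,fxxed,cnmox] -> 14 lines: yhu genzj qnfp vowz gqct cpb dgcbm cua fxxed cnmox apvb aoqr owodc zhti
Hunk 3: at line 3 remove [vowz] add [cyey,gmqdx] -> 15 lines: yhu genzj qnfp cyey gmqdx gqct cpb dgcbm cua fxxed cnmox apvb aoqr owodc zhti
Hunk 4: at line 10 remove [apvb] add [qcow,yyh] -> 16 lines: yhu genzj qnfp cyey gmqdx gqct cpb dgcbm cua fxxed cnmox qcow yyh aoqr owodc zhti
Hunk 5: at line 14 remove [owodc] add [wkm,mqu,dqekr] -> 18 lines: yhu genzj qnfp cyey gmqdx gqct cpb dgcbm cua fxxed cnmox qcow yyh aoqr wkm mqu dqekr zhti

Answer: yhu
genzj
qnfp
cyey
gmqdx
gqct
cpb
dgcbm
cua
fxxed
cnmox
qcow
yyh
aoqr
wkm
mqu
dqekr
zhti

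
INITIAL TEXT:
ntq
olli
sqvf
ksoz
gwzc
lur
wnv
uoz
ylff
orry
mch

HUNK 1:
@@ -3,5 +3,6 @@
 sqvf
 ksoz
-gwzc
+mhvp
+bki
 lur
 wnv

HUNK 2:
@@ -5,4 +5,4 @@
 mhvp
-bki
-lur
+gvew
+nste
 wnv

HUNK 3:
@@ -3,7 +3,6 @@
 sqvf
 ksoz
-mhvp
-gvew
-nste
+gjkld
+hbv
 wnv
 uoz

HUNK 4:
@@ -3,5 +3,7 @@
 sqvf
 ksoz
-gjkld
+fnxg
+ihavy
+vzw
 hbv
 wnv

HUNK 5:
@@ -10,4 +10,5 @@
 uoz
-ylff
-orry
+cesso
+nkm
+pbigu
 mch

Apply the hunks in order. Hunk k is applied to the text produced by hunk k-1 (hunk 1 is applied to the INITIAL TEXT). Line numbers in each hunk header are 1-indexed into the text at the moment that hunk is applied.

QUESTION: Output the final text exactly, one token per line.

Hunk 1: at line 3 remove [gwzc] add [mhvp,bki] -> 12 lines: ntq olli sqvf ksoz mhvp bki lur wnv uoz ylff orry mch
Hunk 2: at line 5 remove [bki,lur] add [gvew,nste] -> 12 lines: ntq olli sqvf ksoz mhvp gvew nste wnv uoz ylff orry mch
Hunk 3: at line 3 remove [mhvp,gvew,nste] add [gjkld,hbv] -> 11 lines: ntq olli sqvf ksoz gjkld hbv wnv uoz ylff orry mch
Hunk 4: at line 3 remove [gjkld] add [fnxg,ihavy,vzw] -> 13 lines: ntq olli sqvf ksoz fnxg ihavy vzw hbv wnv uoz ylff orry mch
Hunk 5: at line 10 remove [ylff,orry] add [cesso,nkm,pbigu] -> 14 lines: ntq olli sqvf ksoz fnxg ihavy vzw hbv wnv uoz cesso nkm pbigu mch

Answer: ntq
olli
sqvf
ksoz
fnxg
ihavy
vzw
hbv
wnv
uoz
cesso
nkm
pbigu
mch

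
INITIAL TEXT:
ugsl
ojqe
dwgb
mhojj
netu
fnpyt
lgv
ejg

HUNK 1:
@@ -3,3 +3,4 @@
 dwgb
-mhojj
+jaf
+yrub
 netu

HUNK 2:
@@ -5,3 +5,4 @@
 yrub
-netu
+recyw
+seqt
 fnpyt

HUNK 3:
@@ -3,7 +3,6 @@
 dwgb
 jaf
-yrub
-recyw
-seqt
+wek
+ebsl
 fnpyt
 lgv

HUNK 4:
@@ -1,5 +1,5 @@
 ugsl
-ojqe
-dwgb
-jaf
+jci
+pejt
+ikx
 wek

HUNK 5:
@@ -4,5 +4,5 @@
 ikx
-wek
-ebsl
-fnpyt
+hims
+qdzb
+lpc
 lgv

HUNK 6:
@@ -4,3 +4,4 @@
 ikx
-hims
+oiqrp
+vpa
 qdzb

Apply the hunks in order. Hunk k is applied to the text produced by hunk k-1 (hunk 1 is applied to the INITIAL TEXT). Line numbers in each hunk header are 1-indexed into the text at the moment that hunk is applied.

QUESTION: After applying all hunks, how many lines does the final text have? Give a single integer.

Hunk 1: at line 3 remove [mhojj] add [jaf,yrub] -> 9 lines: ugsl ojqe dwgb jaf yrub netu fnpyt lgv ejg
Hunk 2: at line 5 remove [netu] add [recyw,seqt] -> 10 lines: ugsl ojqe dwgb jaf yrub recyw seqt fnpyt lgv ejg
Hunk 3: at line 3 remove [yrub,recyw,seqt] add [wek,ebsl] -> 9 lines: ugsl ojqe dwgb jaf wek ebsl fnpyt lgv ejg
Hunk 4: at line 1 remove [ojqe,dwgb,jaf] add [jci,pejt,ikx] -> 9 lines: ugsl jci pejt ikx wek ebsl fnpyt lgv ejg
Hunk 5: at line 4 remove [wek,ebsl,fnpyt] add [hims,qdzb,lpc] -> 9 lines: ugsl jci pejt ikx hims qdzb lpc lgv ejg
Hunk 6: at line 4 remove [hims] add [oiqrp,vpa] -> 10 lines: ugsl jci pejt ikx oiqrp vpa qdzb lpc lgv ejg
Final line count: 10

Answer: 10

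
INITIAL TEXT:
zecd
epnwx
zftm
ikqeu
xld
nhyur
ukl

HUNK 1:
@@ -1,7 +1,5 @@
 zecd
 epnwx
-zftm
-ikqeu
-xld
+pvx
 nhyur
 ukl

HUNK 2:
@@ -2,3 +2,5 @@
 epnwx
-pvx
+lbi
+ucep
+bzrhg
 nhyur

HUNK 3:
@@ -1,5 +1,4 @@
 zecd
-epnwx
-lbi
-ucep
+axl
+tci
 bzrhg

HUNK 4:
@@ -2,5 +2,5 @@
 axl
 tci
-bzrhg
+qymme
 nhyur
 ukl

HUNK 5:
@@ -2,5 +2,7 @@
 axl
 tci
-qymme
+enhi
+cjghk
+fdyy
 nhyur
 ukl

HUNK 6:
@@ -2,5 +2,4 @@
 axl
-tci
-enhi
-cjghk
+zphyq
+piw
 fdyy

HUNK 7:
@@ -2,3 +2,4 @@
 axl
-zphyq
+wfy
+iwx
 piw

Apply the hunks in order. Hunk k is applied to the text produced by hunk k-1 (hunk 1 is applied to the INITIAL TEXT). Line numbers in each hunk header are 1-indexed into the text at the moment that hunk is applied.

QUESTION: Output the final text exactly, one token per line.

Answer: zecd
axl
wfy
iwx
piw
fdyy
nhyur
ukl

Derivation:
Hunk 1: at line 1 remove [zftm,ikqeu,xld] add [pvx] -> 5 lines: zecd epnwx pvx nhyur ukl
Hunk 2: at line 2 remove [pvx] add [lbi,ucep,bzrhg] -> 7 lines: zecd epnwx lbi ucep bzrhg nhyur ukl
Hunk 3: at line 1 remove [epnwx,lbi,ucep] add [axl,tci] -> 6 lines: zecd axl tci bzrhg nhyur ukl
Hunk 4: at line 2 remove [bzrhg] add [qymme] -> 6 lines: zecd axl tci qymme nhyur ukl
Hunk 5: at line 2 remove [qymme] add [enhi,cjghk,fdyy] -> 8 lines: zecd axl tci enhi cjghk fdyy nhyur ukl
Hunk 6: at line 2 remove [tci,enhi,cjghk] add [zphyq,piw] -> 7 lines: zecd axl zphyq piw fdyy nhyur ukl
Hunk 7: at line 2 remove [zphyq] add [wfy,iwx] -> 8 lines: zecd axl wfy iwx piw fdyy nhyur ukl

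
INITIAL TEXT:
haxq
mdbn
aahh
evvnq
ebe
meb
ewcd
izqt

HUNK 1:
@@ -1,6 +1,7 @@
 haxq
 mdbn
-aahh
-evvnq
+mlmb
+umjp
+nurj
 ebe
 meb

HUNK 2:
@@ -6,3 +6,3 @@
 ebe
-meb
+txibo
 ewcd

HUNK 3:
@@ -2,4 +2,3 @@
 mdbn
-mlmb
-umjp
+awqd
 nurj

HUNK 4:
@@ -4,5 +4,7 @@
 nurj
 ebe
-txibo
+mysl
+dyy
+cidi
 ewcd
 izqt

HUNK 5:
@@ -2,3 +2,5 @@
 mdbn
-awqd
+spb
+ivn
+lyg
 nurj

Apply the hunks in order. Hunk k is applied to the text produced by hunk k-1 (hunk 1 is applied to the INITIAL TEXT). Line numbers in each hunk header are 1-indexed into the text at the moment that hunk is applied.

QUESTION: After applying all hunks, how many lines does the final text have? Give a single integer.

Hunk 1: at line 1 remove [aahh,evvnq] add [mlmb,umjp,nurj] -> 9 lines: haxq mdbn mlmb umjp nurj ebe meb ewcd izqt
Hunk 2: at line 6 remove [meb] add [txibo] -> 9 lines: haxq mdbn mlmb umjp nurj ebe txibo ewcd izqt
Hunk 3: at line 2 remove [mlmb,umjp] add [awqd] -> 8 lines: haxq mdbn awqd nurj ebe txibo ewcd izqt
Hunk 4: at line 4 remove [txibo] add [mysl,dyy,cidi] -> 10 lines: haxq mdbn awqd nurj ebe mysl dyy cidi ewcd izqt
Hunk 5: at line 2 remove [awqd] add [spb,ivn,lyg] -> 12 lines: haxq mdbn spb ivn lyg nurj ebe mysl dyy cidi ewcd izqt
Final line count: 12

Answer: 12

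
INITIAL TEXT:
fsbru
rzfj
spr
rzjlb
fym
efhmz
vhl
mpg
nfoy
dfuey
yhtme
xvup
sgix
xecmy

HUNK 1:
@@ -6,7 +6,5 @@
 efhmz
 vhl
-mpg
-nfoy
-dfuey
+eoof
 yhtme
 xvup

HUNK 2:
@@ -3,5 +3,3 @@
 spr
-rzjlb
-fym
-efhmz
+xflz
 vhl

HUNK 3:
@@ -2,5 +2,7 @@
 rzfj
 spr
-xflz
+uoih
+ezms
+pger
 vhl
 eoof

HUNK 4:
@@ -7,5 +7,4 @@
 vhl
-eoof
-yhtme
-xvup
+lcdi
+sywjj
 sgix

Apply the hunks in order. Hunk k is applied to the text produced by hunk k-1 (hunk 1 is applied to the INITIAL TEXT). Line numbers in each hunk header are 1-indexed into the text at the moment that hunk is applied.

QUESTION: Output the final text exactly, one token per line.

Hunk 1: at line 6 remove [mpg,nfoy,dfuey] add [eoof] -> 12 lines: fsbru rzfj spr rzjlb fym efhmz vhl eoof yhtme xvup sgix xecmy
Hunk 2: at line 3 remove [rzjlb,fym,efhmz] add [xflz] -> 10 lines: fsbru rzfj spr xflz vhl eoof yhtme xvup sgix xecmy
Hunk 3: at line 2 remove [xflz] add [uoih,ezms,pger] -> 12 lines: fsbru rzfj spr uoih ezms pger vhl eoof yhtme xvup sgix xecmy
Hunk 4: at line 7 remove [eoof,yhtme,xvup] add [lcdi,sywjj] -> 11 lines: fsbru rzfj spr uoih ezms pger vhl lcdi sywjj sgix xecmy

Answer: fsbru
rzfj
spr
uoih
ezms
pger
vhl
lcdi
sywjj
sgix
xecmy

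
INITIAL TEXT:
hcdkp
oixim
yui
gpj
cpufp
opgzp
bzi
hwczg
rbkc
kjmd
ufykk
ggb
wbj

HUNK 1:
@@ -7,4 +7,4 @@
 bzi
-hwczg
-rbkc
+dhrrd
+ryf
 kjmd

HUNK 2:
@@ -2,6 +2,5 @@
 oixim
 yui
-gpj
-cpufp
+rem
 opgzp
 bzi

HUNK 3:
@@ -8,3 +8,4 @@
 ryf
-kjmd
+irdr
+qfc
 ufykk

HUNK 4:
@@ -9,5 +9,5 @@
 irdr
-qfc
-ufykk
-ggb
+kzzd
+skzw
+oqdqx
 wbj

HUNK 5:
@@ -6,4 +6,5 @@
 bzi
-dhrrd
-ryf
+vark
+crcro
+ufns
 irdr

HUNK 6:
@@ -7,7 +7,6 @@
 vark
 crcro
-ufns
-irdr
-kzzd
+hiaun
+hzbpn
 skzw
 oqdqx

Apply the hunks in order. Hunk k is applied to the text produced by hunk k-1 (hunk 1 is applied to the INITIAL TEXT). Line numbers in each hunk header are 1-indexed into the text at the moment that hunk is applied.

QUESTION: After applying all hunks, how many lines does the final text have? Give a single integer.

Hunk 1: at line 7 remove [hwczg,rbkc] add [dhrrd,ryf] -> 13 lines: hcdkp oixim yui gpj cpufp opgzp bzi dhrrd ryf kjmd ufykk ggb wbj
Hunk 2: at line 2 remove [gpj,cpufp] add [rem] -> 12 lines: hcdkp oixim yui rem opgzp bzi dhrrd ryf kjmd ufykk ggb wbj
Hunk 3: at line 8 remove [kjmd] add [irdr,qfc] -> 13 lines: hcdkp oixim yui rem opgzp bzi dhrrd ryf irdr qfc ufykk ggb wbj
Hunk 4: at line 9 remove [qfc,ufykk,ggb] add [kzzd,skzw,oqdqx] -> 13 lines: hcdkp oixim yui rem opgzp bzi dhrrd ryf irdr kzzd skzw oqdqx wbj
Hunk 5: at line 6 remove [dhrrd,ryf] add [vark,crcro,ufns] -> 14 lines: hcdkp oixim yui rem opgzp bzi vark crcro ufns irdr kzzd skzw oqdqx wbj
Hunk 6: at line 7 remove [ufns,irdr,kzzd] add [hiaun,hzbpn] -> 13 lines: hcdkp oixim yui rem opgzp bzi vark crcro hiaun hzbpn skzw oqdqx wbj
Final line count: 13

Answer: 13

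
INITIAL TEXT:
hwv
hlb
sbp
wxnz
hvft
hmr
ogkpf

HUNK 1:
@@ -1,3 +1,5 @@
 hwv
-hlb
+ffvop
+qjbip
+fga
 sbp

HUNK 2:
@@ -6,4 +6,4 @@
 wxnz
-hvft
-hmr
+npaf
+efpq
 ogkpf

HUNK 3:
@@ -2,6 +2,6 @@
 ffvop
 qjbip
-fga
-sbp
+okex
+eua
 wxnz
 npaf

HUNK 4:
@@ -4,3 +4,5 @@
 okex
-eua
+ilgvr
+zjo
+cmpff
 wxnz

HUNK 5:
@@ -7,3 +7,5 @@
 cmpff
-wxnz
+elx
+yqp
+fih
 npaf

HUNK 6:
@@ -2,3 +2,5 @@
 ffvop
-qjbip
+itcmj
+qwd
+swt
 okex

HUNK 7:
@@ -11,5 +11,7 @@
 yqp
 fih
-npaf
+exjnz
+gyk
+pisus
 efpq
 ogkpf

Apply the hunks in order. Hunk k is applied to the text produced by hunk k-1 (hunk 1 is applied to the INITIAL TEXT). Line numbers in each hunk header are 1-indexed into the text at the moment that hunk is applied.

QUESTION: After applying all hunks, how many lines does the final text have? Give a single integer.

Answer: 17

Derivation:
Hunk 1: at line 1 remove [hlb] add [ffvop,qjbip,fga] -> 9 lines: hwv ffvop qjbip fga sbp wxnz hvft hmr ogkpf
Hunk 2: at line 6 remove [hvft,hmr] add [npaf,efpq] -> 9 lines: hwv ffvop qjbip fga sbp wxnz npaf efpq ogkpf
Hunk 3: at line 2 remove [fga,sbp] add [okex,eua] -> 9 lines: hwv ffvop qjbip okex eua wxnz npaf efpq ogkpf
Hunk 4: at line 4 remove [eua] add [ilgvr,zjo,cmpff] -> 11 lines: hwv ffvop qjbip okex ilgvr zjo cmpff wxnz npaf efpq ogkpf
Hunk 5: at line 7 remove [wxnz] add [elx,yqp,fih] -> 13 lines: hwv ffvop qjbip okex ilgvr zjo cmpff elx yqp fih npaf efpq ogkpf
Hunk 6: at line 2 remove [qjbip] add [itcmj,qwd,swt] -> 15 lines: hwv ffvop itcmj qwd swt okex ilgvr zjo cmpff elx yqp fih npaf efpq ogkpf
Hunk 7: at line 11 remove [npaf] add [exjnz,gyk,pisus] -> 17 lines: hwv ffvop itcmj qwd swt okex ilgvr zjo cmpff elx yqp fih exjnz gyk pisus efpq ogkpf
Final line count: 17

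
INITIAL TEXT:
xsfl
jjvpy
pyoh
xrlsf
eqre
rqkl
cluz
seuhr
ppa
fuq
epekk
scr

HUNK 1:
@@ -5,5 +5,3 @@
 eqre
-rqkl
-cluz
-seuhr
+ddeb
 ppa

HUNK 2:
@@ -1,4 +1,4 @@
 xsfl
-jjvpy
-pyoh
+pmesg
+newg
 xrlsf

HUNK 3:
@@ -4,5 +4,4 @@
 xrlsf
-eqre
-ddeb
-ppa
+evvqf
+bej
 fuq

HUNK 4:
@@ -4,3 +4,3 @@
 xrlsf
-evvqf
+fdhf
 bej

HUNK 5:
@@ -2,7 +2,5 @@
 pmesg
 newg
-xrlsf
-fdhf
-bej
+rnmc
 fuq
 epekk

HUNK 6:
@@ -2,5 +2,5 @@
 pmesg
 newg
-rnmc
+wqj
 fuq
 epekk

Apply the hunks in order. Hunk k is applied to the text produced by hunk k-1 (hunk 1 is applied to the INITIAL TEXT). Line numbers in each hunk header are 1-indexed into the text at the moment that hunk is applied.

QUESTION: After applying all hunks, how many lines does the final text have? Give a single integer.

Hunk 1: at line 5 remove [rqkl,cluz,seuhr] add [ddeb] -> 10 lines: xsfl jjvpy pyoh xrlsf eqre ddeb ppa fuq epekk scr
Hunk 2: at line 1 remove [jjvpy,pyoh] add [pmesg,newg] -> 10 lines: xsfl pmesg newg xrlsf eqre ddeb ppa fuq epekk scr
Hunk 3: at line 4 remove [eqre,ddeb,ppa] add [evvqf,bej] -> 9 lines: xsfl pmesg newg xrlsf evvqf bej fuq epekk scr
Hunk 4: at line 4 remove [evvqf] add [fdhf] -> 9 lines: xsfl pmesg newg xrlsf fdhf bej fuq epekk scr
Hunk 5: at line 2 remove [xrlsf,fdhf,bej] add [rnmc] -> 7 lines: xsfl pmesg newg rnmc fuq epekk scr
Hunk 6: at line 2 remove [rnmc] add [wqj] -> 7 lines: xsfl pmesg newg wqj fuq epekk scr
Final line count: 7

Answer: 7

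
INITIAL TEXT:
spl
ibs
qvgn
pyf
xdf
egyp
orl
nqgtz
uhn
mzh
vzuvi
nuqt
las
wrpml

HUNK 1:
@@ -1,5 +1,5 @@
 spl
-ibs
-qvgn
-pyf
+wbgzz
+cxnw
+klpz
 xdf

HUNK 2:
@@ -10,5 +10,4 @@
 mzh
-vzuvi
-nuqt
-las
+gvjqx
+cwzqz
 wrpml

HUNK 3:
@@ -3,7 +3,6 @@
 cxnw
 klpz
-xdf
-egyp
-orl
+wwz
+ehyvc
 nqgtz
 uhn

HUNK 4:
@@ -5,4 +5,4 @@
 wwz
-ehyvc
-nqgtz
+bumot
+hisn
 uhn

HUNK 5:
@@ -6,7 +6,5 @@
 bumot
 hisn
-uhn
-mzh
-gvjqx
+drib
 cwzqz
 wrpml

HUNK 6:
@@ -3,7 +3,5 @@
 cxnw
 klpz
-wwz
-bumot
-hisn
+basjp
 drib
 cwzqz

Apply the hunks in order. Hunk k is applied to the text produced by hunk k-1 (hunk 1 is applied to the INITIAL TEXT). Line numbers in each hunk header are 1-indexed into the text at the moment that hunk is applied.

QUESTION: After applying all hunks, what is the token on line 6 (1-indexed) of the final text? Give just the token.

Hunk 1: at line 1 remove [ibs,qvgn,pyf] add [wbgzz,cxnw,klpz] -> 14 lines: spl wbgzz cxnw klpz xdf egyp orl nqgtz uhn mzh vzuvi nuqt las wrpml
Hunk 2: at line 10 remove [vzuvi,nuqt,las] add [gvjqx,cwzqz] -> 13 lines: spl wbgzz cxnw klpz xdf egyp orl nqgtz uhn mzh gvjqx cwzqz wrpml
Hunk 3: at line 3 remove [xdf,egyp,orl] add [wwz,ehyvc] -> 12 lines: spl wbgzz cxnw klpz wwz ehyvc nqgtz uhn mzh gvjqx cwzqz wrpml
Hunk 4: at line 5 remove [ehyvc,nqgtz] add [bumot,hisn] -> 12 lines: spl wbgzz cxnw klpz wwz bumot hisn uhn mzh gvjqx cwzqz wrpml
Hunk 5: at line 6 remove [uhn,mzh,gvjqx] add [drib] -> 10 lines: spl wbgzz cxnw klpz wwz bumot hisn drib cwzqz wrpml
Hunk 6: at line 3 remove [wwz,bumot,hisn] add [basjp] -> 8 lines: spl wbgzz cxnw klpz basjp drib cwzqz wrpml
Final line 6: drib

Answer: drib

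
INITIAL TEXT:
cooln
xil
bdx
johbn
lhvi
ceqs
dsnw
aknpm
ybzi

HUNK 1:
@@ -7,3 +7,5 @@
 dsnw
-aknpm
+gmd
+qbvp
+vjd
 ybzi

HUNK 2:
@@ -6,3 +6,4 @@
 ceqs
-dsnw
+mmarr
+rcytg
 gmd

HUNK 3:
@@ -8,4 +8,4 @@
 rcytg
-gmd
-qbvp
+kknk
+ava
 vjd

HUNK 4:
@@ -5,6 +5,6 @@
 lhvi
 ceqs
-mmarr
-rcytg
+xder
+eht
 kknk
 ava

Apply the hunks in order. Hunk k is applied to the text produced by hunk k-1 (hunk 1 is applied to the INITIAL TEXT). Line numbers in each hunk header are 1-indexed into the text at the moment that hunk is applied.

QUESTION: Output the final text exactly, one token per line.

Hunk 1: at line 7 remove [aknpm] add [gmd,qbvp,vjd] -> 11 lines: cooln xil bdx johbn lhvi ceqs dsnw gmd qbvp vjd ybzi
Hunk 2: at line 6 remove [dsnw] add [mmarr,rcytg] -> 12 lines: cooln xil bdx johbn lhvi ceqs mmarr rcytg gmd qbvp vjd ybzi
Hunk 3: at line 8 remove [gmd,qbvp] add [kknk,ava] -> 12 lines: cooln xil bdx johbn lhvi ceqs mmarr rcytg kknk ava vjd ybzi
Hunk 4: at line 5 remove [mmarr,rcytg] add [xder,eht] -> 12 lines: cooln xil bdx johbn lhvi ceqs xder eht kknk ava vjd ybzi

Answer: cooln
xil
bdx
johbn
lhvi
ceqs
xder
eht
kknk
ava
vjd
ybzi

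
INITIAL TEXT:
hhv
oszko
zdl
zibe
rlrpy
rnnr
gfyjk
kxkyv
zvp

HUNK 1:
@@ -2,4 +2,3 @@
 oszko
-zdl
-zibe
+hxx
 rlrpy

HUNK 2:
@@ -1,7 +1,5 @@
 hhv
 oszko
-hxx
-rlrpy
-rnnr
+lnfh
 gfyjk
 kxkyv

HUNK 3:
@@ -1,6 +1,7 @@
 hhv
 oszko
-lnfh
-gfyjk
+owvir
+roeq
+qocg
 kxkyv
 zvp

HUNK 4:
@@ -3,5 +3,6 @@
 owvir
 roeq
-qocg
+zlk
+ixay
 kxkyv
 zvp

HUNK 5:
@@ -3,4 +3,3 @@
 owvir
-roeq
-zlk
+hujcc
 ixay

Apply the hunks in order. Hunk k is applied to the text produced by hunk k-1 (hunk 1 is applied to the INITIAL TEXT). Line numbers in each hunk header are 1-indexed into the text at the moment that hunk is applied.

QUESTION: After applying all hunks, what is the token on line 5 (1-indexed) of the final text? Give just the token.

Hunk 1: at line 2 remove [zdl,zibe] add [hxx] -> 8 lines: hhv oszko hxx rlrpy rnnr gfyjk kxkyv zvp
Hunk 2: at line 1 remove [hxx,rlrpy,rnnr] add [lnfh] -> 6 lines: hhv oszko lnfh gfyjk kxkyv zvp
Hunk 3: at line 1 remove [lnfh,gfyjk] add [owvir,roeq,qocg] -> 7 lines: hhv oszko owvir roeq qocg kxkyv zvp
Hunk 4: at line 3 remove [qocg] add [zlk,ixay] -> 8 lines: hhv oszko owvir roeq zlk ixay kxkyv zvp
Hunk 5: at line 3 remove [roeq,zlk] add [hujcc] -> 7 lines: hhv oszko owvir hujcc ixay kxkyv zvp
Final line 5: ixay

Answer: ixay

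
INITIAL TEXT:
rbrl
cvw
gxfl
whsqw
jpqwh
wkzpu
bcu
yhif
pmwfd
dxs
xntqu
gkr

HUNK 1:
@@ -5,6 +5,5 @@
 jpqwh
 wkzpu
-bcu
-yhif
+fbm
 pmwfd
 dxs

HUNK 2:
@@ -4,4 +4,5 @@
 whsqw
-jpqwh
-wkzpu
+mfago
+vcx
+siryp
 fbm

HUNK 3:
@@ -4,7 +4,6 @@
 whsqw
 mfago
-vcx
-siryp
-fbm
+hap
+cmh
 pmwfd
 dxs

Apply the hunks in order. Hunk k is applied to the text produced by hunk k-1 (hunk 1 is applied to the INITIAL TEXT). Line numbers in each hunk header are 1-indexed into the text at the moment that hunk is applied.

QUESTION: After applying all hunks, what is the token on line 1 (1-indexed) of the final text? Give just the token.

Hunk 1: at line 5 remove [bcu,yhif] add [fbm] -> 11 lines: rbrl cvw gxfl whsqw jpqwh wkzpu fbm pmwfd dxs xntqu gkr
Hunk 2: at line 4 remove [jpqwh,wkzpu] add [mfago,vcx,siryp] -> 12 lines: rbrl cvw gxfl whsqw mfago vcx siryp fbm pmwfd dxs xntqu gkr
Hunk 3: at line 4 remove [vcx,siryp,fbm] add [hap,cmh] -> 11 lines: rbrl cvw gxfl whsqw mfago hap cmh pmwfd dxs xntqu gkr
Final line 1: rbrl

Answer: rbrl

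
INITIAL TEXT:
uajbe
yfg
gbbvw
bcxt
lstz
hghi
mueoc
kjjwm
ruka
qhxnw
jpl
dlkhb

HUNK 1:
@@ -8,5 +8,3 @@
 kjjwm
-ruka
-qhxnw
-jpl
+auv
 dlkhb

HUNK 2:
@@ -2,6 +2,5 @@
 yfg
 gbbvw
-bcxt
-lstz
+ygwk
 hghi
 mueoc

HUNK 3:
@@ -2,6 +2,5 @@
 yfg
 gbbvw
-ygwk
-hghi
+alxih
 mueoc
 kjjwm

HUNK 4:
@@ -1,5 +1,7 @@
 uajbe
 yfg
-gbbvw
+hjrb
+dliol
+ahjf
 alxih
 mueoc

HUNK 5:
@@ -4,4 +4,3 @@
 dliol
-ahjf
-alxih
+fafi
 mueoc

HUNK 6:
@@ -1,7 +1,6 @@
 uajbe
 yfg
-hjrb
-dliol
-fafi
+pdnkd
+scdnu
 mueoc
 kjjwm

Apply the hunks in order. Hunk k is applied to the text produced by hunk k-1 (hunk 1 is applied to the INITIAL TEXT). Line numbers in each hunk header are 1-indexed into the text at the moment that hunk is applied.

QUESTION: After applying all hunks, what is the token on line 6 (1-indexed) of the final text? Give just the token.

Answer: kjjwm

Derivation:
Hunk 1: at line 8 remove [ruka,qhxnw,jpl] add [auv] -> 10 lines: uajbe yfg gbbvw bcxt lstz hghi mueoc kjjwm auv dlkhb
Hunk 2: at line 2 remove [bcxt,lstz] add [ygwk] -> 9 lines: uajbe yfg gbbvw ygwk hghi mueoc kjjwm auv dlkhb
Hunk 3: at line 2 remove [ygwk,hghi] add [alxih] -> 8 lines: uajbe yfg gbbvw alxih mueoc kjjwm auv dlkhb
Hunk 4: at line 1 remove [gbbvw] add [hjrb,dliol,ahjf] -> 10 lines: uajbe yfg hjrb dliol ahjf alxih mueoc kjjwm auv dlkhb
Hunk 5: at line 4 remove [ahjf,alxih] add [fafi] -> 9 lines: uajbe yfg hjrb dliol fafi mueoc kjjwm auv dlkhb
Hunk 6: at line 1 remove [hjrb,dliol,fafi] add [pdnkd,scdnu] -> 8 lines: uajbe yfg pdnkd scdnu mueoc kjjwm auv dlkhb
Final line 6: kjjwm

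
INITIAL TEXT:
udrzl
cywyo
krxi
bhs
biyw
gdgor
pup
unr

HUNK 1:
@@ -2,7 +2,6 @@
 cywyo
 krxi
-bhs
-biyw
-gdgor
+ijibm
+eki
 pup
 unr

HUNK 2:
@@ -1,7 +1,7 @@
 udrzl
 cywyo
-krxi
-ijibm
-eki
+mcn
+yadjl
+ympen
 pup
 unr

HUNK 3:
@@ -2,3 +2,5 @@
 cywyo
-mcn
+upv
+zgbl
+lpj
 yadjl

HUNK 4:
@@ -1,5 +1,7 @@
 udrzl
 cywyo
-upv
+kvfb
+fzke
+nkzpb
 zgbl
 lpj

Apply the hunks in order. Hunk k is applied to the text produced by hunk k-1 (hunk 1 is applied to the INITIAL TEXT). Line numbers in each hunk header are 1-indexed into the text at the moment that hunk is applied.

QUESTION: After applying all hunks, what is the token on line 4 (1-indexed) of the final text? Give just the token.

Hunk 1: at line 2 remove [bhs,biyw,gdgor] add [ijibm,eki] -> 7 lines: udrzl cywyo krxi ijibm eki pup unr
Hunk 2: at line 1 remove [krxi,ijibm,eki] add [mcn,yadjl,ympen] -> 7 lines: udrzl cywyo mcn yadjl ympen pup unr
Hunk 3: at line 2 remove [mcn] add [upv,zgbl,lpj] -> 9 lines: udrzl cywyo upv zgbl lpj yadjl ympen pup unr
Hunk 4: at line 1 remove [upv] add [kvfb,fzke,nkzpb] -> 11 lines: udrzl cywyo kvfb fzke nkzpb zgbl lpj yadjl ympen pup unr
Final line 4: fzke

Answer: fzke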